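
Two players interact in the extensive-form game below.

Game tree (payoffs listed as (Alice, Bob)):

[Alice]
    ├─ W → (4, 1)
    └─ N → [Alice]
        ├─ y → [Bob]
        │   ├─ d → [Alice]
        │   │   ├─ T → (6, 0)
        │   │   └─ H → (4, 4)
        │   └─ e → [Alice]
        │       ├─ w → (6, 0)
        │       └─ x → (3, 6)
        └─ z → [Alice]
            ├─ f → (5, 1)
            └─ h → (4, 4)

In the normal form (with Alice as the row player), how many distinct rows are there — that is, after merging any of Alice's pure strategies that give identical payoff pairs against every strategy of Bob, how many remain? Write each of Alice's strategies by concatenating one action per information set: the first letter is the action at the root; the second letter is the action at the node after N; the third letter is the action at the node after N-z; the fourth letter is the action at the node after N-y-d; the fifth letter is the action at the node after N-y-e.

7

Alice has 32 pure strategies: WyfTw, WyfTx, WyfHw, WyfHx, WyhTw, WyhTx, WyhHw, WyhHx, WzfTw, WzfTx, WzfHw, WzfHx, WzhTw, WzhTx, WzhHw, WzhHx, NyfTw, NyfTx, NyfHw, NyfHx, NyhTw, NyhTx, NyhHw, NyhHx, NzfTw, NzfTx, NzfHw, NzfHx, NzhTw, NzhTx, NzhHw, NzhHx. Columns: d, e.
{WyfTw, WyfTx, WyfHw, WyfHx, WyhTw, WyhTx, WyhHw, WyhHx, WzfTw, WzfTx, WzfHw, WzfHx, WzhTw, WzhTx, WzhHw, WzhHx} → row (4,1) (4,1)
{NyfTw, NyhTw} → row (6,0) (6,0)
{NyfTx, NyhTx} → row (6,0) (3,6)
{NyfHw, NyhHw} → row (4,4) (6,0)
{NyfHx, NyhHx} → row (4,4) (3,6)
{NzfTw, NzfTx, NzfHw, NzfHx} → row (5,1) (5,1)
{NzhTw, NzhTx, NzhHw, NzhHx} → row (4,4) (4,4)
That's 7 distinct rows out of 32 strategies.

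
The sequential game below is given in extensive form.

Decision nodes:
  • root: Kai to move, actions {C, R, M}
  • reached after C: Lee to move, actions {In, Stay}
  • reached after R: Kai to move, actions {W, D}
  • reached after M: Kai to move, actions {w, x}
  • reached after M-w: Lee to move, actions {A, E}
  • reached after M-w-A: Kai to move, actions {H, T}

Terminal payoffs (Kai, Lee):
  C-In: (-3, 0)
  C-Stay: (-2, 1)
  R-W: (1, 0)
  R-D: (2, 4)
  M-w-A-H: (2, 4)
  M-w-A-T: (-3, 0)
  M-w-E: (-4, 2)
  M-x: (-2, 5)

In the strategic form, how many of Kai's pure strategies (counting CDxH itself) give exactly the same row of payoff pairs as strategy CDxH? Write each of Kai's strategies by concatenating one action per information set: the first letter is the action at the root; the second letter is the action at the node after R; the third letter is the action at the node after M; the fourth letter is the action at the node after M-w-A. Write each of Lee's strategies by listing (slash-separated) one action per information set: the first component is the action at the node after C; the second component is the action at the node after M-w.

8

Row for CDxH (columns In/A, In/E, Stay/A, Stay/E): (-3,0) (-3,0) (-2,1) (-2,1).
Under CDxH, Kai's choice at the node after R and at the node after M and at the node after M-w-A can never be reached regardless of what Lee does, so varying those choices leaves every outcome unchanged.
Holding the reachable choices fixed and varying the unreachable ones freely already gives 2 × 2 × 2 = 8 equivalent strategies.
No other strategy reproduces this row, so those 8 are the full class: CWwH, CWwT, CWxH, CWxT, CDwH, CDwT, CDxH, CDxT.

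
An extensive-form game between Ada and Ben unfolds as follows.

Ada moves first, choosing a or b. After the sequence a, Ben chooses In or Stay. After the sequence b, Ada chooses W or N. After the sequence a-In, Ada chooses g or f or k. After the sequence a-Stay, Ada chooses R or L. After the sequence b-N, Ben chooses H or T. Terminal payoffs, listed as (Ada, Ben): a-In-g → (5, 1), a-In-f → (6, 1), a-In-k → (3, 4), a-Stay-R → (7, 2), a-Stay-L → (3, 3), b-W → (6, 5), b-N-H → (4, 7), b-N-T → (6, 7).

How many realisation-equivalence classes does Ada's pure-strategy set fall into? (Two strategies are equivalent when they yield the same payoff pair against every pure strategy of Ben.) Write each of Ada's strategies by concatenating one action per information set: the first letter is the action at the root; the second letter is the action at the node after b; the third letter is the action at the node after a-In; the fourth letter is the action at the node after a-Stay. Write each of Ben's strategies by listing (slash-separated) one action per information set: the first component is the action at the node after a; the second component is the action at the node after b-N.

Ada has 24 pure strategies: aWgR, aWgL, aWfR, aWfL, aWkR, aWkL, aNgR, aNgL, aNfR, aNfL, aNkR, aNkL, bWgR, bWgL, bWfR, bWfL, bWkR, bWkL, bNgR, bNgL, bNfR, bNfL, bNkR, bNkL. Columns: In/H, In/T, Stay/H, Stay/T.
{aWgR, aNgR} → row (5,1) (5,1) (7,2) (7,2)
{aWgL, aNgL} → row (5,1) (5,1) (3,3) (3,3)
{aWfR, aNfR} → row (6,1) (6,1) (7,2) (7,2)
{aWfL, aNfL} → row (6,1) (6,1) (3,3) (3,3)
{aWkR, aNkR} → row (3,4) (3,4) (7,2) (7,2)
{aWkL, aNkL} → row (3,4) (3,4) (3,3) (3,3)
{bWgR, bWgL, bWfR, bWfL, bWkR, bWkL} → row (6,5) (6,5) (6,5) (6,5)
{bNgR, bNgL, bNfR, bNfL, bNkR, bNkL} → row (4,7) (6,7) (4,7) (6,7)
That's 8 distinct rows out of 24 strategies.

8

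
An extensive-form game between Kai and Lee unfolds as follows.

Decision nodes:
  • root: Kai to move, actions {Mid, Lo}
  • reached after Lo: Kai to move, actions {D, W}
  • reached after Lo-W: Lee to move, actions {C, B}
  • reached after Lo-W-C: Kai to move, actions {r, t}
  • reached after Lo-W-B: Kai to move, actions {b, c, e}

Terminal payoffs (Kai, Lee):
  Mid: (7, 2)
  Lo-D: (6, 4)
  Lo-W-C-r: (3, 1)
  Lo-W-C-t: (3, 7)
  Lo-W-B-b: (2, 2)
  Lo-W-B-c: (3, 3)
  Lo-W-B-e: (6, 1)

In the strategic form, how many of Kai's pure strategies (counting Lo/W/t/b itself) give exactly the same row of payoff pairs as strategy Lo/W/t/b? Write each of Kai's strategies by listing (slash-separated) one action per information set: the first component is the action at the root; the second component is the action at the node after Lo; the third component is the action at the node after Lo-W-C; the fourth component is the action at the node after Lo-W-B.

1

Row for Lo/W/t/b (columns C, B): (3,7) (2,2).
Every one of Kai's information sets is on the play path for some reply by Lee when Kai follows Lo/W/t/b.
Changing the action at any of them therefore changes at least one column, so only Lo/W/t/b itself gives this row.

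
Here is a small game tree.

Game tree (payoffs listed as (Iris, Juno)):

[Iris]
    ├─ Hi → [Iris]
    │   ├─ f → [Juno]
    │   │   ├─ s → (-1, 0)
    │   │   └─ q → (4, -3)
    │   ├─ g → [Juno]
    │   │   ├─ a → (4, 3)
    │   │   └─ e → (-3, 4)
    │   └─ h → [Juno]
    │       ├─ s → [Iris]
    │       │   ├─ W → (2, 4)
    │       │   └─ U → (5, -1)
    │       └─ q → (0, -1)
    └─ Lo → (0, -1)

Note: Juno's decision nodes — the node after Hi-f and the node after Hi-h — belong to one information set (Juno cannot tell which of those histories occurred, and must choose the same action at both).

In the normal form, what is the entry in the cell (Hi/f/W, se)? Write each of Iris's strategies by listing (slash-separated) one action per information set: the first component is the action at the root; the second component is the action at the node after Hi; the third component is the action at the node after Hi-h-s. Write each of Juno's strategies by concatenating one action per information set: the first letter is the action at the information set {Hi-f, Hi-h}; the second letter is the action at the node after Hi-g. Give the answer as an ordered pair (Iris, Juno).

(-1, 0)

Trace the play path from the root:
  Iris plays Hi
  Iris plays f at [Hi]
  Juno plays s at [Hi-f]
→ terminal payoff (-1, 0).
(Iris's choice at the node after Hi-h-s is never reached on this path, so it doesn't affect the outcome.)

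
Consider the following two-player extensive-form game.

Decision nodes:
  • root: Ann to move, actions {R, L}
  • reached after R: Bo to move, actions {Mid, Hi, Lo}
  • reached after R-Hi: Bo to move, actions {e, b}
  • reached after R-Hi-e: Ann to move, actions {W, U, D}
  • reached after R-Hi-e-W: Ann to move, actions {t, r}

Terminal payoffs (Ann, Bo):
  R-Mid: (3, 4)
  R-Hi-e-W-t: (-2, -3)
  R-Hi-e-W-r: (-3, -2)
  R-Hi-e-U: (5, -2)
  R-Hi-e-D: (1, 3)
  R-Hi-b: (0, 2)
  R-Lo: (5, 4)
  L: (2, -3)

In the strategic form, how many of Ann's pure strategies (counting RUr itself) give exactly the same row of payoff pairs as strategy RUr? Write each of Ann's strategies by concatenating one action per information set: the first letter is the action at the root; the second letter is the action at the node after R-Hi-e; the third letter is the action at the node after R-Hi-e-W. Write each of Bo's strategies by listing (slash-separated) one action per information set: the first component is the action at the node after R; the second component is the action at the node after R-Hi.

Row for RUr (columns Mid/e, Mid/b, Hi/e, Hi/b, Lo/e, Lo/b): (3,4) (3,4) (5,-2) (0,2) (5,4) (5,4).
Under RUr, Ann's choice at the node after R-Hi-e-W can never be reached regardless of what Bo does, so varying those choices leaves every outcome unchanged.
Holding the reachable choices fixed and varying the unreachable one freely already gives 2 equivalent strategies.
No other strategy reproduces this row, so those 2 are the full class: RUt, RUr.

2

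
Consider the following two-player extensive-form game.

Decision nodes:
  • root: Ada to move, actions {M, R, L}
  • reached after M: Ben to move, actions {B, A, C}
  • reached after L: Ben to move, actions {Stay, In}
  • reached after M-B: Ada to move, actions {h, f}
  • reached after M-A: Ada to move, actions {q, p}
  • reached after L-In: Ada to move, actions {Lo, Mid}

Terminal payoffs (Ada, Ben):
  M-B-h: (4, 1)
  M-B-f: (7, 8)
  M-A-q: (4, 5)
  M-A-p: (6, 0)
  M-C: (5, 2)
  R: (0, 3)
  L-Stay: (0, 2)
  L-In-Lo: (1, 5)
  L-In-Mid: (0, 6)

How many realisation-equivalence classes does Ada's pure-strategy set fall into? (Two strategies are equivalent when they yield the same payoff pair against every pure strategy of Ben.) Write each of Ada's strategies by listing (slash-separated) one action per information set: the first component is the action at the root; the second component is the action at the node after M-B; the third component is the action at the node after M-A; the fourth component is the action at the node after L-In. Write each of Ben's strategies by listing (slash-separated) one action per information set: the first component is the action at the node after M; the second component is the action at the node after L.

Ada has 24 pure strategies: M/h/q/Lo, M/h/q/Mid, M/h/p/Lo, M/h/p/Mid, M/f/q/Lo, M/f/q/Mid, M/f/p/Lo, M/f/p/Mid, R/h/q/Lo, R/h/q/Mid, R/h/p/Lo, R/h/p/Mid, R/f/q/Lo, R/f/q/Mid, R/f/p/Lo, R/f/p/Mid, L/h/q/Lo, L/h/q/Mid, L/h/p/Lo, L/h/p/Mid, L/f/q/Lo, L/f/q/Mid, L/f/p/Lo, L/f/p/Mid. Columns: B/Stay, B/In, A/Stay, A/In, C/Stay, C/In.
{M/h/q/Lo, M/h/q/Mid} → row (4,1) (4,1) (4,5) (4,5) (5,2) (5,2)
{M/h/p/Lo, M/h/p/Mid} → row (4,1) (4,1) (6,0) (6,0) (5,2) (5,2)
{M/f/q/Lo, M/f/q/Mid} → row (7,8) (7,8) (4,5) (4,5) (5,2) (5,2)
{M/f/p/Lo, M/f/p/Mid} → row (7,8) (7,8) (6,0) (6,0) (5,2) (5,2)
{R/h/q/Lo, R/h/q/Mid, R/h/p/Lo, R/h/p/Mid, R/f/q/Lo, R/f/q/Mid, R/f/p/Lo, R/f/p/Mid} → row (0,3) (0,3) (0,3) (0,3) (0,3) (0,3)
{L/h/q/Lo, L/h/p/Lo, L/f/q/Lo, L/f/p/Lo} → row (0,2) (1,5) (0,2) (1,5) (0,2) (1,5)
{L/h/q/Mid, L/h/p/Mid, L/f/q/Mid, L/f/p/Mid} → row (0,2) (0,6) (0,2) (0,6) (0,2) (0,6)
That's 7 distinct rows out of 24 strategies.

7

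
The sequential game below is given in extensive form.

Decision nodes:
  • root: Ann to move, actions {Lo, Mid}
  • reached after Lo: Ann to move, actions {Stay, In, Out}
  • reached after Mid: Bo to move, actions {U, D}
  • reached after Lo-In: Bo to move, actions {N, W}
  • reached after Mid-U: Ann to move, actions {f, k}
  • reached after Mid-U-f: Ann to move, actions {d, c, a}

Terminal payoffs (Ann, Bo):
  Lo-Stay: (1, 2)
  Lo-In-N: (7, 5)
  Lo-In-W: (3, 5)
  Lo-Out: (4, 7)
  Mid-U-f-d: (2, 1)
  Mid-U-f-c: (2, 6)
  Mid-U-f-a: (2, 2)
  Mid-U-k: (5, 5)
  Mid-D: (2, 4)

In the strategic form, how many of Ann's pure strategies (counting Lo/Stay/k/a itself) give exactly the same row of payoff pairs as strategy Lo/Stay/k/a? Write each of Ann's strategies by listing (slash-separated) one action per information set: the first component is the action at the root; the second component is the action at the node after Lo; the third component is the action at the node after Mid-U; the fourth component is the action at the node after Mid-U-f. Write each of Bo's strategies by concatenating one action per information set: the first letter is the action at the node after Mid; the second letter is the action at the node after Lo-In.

Row for Lo/Stay/k/a (columns UN, UW, DN, DW): (1,2) (1,2) (1,2) (1,2).
Under Lo/Stay/k/a, Ann's choice at the node after Mid-U and at the node after Mid-U-f can never be reached regardless of what Bo does, so varying those choices leaves every outcome unchanged.
Holding the reachable choices fixed and varying the unreachable ones freely already gives 2 × 3 = 6 equivalent strategies.
No other strategy reproduces this row, so those 6 are the full class: Lo/Stay/f/d, Lo/Stay/f/c, Lo/Stay/f/a, Lo/Stay/k/d, Lo/Stay/k/c, Lo/Stay/k/a.

6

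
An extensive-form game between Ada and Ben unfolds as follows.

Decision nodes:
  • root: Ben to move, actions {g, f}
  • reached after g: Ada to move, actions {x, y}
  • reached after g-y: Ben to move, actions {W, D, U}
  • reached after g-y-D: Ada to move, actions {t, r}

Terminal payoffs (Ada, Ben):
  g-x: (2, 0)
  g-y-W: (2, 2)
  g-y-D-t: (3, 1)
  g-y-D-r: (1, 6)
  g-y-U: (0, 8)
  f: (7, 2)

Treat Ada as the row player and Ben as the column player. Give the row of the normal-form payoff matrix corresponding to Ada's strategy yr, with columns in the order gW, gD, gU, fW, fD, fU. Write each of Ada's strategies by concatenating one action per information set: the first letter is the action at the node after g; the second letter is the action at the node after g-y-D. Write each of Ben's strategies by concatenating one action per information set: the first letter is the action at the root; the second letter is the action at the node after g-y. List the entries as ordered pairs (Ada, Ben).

(2,2) (1,6) (0,8) (7,2) (7,2) (7,2)

vs gW: Ben plays g → Ada plays y at [g] → Ben plays W at [g-y] → (2, 2)
vs gD: Ben plays g → Ada plays y at [g] → Ben plays D at [g-y] → Ada plays r at [g-y-D] → (1, 6)
vs gU: Ben plays g → Ada plays y at [g] → Ben plays U at [g-y] → (0, 8)
vs fW: Ben plays f → (7, 2)
vs fD: Ben plays f → (7, 2)
vs fU: Ben plays f → (7, 2)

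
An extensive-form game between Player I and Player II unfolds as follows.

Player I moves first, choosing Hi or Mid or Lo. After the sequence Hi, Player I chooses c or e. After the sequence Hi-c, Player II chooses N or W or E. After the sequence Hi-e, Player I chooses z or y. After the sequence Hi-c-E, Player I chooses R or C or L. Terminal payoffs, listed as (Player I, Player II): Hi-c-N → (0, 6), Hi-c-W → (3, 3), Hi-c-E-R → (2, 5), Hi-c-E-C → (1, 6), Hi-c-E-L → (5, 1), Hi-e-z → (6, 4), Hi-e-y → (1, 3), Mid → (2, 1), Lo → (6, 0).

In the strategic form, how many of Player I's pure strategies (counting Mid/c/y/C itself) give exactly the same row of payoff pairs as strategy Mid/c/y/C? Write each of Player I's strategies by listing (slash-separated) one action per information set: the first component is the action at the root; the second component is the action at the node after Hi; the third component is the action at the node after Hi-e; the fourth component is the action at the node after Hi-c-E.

Row for Mid/c/y/C (columns N, W, E): (2,1) (2,1) (2,1).
Under Mid/c/y/C, Player I's choice at the node after Hi and at the node after Hi-e and at the node after Hi-c-E can never be reached regardless of what Player II does, so varying those choices leaves every outcome unchanged.
Holding the reachable choices fixed and varying the unreachable ones freely already gives 2 × 2 × 3 = 12 equivalent strategies.
No other strategy reproduces this row, so those 12 are the full class: Mid/c/z/R, Mid/c/z/C, Mid/c/z/L, Mid/c/y/R, Mid/c/y/C, Mid/c/y/L, Mid/e/z/R, Mid/e/z/C, Mid/e/z/L, Mid/e/y/R, Mid/e/y/C, Mid/e/y/L.

12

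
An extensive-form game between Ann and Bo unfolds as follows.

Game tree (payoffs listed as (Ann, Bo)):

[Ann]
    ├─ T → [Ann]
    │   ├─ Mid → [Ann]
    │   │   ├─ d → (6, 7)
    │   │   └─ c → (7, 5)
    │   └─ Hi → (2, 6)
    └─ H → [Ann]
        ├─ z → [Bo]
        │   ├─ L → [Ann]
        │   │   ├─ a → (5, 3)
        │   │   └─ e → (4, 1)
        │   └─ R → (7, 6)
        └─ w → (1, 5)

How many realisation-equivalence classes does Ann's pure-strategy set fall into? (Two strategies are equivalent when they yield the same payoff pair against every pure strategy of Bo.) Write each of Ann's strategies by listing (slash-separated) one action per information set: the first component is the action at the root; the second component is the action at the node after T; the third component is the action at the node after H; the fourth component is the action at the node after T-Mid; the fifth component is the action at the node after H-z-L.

Ann has 32 pure strategies: T/Mid/z/d/a, T/Mid/z/d/e, T/Mid/z/c/a, T/Mid/z/c/e, T/Mid/w/d/a, T/Mid/w/d/e, T/Mid/w/c/a, T/Mid/w/c/e, T/Hi/z/d/a, T/Hi/z/d/e, T/Hi/z/c/a, T/Hi/z/c/e, T/Hi/w/d/a, T/Hi/w/d/e, T/Hi/w/c/a, T/Hi/w/c/e, H/Mid/z/d/a, H/Mid/z/d/e, H/Mid/z/c/a, H/Mid/z/c/e, H/Mid/w/d/a, H/Mid/w/d/e, H/Mid/w/c/a, H/Mid/w/c/e, H/Hi/z/d/a, H/Hi/z/d/e, H/Hi/z/c/a, H/Hi/z/c/e, H/Hi/w/d/a, H/Hi/w/d/e, H/Hi/w/c/a, H/Hi/w/c/e. Columns: L, R.
{T/Mid/z/d/a, T/Mid/z/d/e, T/Mid/w/d/a, T/Mid/w/d/e} → row (6,7) (6,7)
{T/Mid/z/c/a, T/Mid/z/c/e, T/Mid/w/c/a, T/Mid/w/c/e} → row (7,5) (7,5)
{T/Hi/z/d/a, T/Hi/z/d/e, T/Hi/z/c/a, T/Hi/z/c/e, T/Hi/w/d/a, T/Hi/w/d/e, T/Hi/w/c/a, T/Hi/w/c/e} → row (2,6) (2,6)
{H/Mid/z/d/a, H/Mid/z/c/a, H/Hi/z/d/a, H/Hi/z/c/a} → row (5,3) (7,6)
{H/Mid/z/d/e, H/Mid/z/c/e, H/Hi/z/d/e, H/Hi/z/c/e} → row (4,1) (7,6)
{H/Mid/w/d/a, H/Mid/w/d/e, H/Mid/w/c/a, H/Mid/w/c/e, H/Hi/w/d/a, H/Hi/w/d/e, H/Hi/w/c/a, H/Hi/w/c/e} → row (1,5) (1,5)
That's 6 distinct rows out of 32 strategies.

6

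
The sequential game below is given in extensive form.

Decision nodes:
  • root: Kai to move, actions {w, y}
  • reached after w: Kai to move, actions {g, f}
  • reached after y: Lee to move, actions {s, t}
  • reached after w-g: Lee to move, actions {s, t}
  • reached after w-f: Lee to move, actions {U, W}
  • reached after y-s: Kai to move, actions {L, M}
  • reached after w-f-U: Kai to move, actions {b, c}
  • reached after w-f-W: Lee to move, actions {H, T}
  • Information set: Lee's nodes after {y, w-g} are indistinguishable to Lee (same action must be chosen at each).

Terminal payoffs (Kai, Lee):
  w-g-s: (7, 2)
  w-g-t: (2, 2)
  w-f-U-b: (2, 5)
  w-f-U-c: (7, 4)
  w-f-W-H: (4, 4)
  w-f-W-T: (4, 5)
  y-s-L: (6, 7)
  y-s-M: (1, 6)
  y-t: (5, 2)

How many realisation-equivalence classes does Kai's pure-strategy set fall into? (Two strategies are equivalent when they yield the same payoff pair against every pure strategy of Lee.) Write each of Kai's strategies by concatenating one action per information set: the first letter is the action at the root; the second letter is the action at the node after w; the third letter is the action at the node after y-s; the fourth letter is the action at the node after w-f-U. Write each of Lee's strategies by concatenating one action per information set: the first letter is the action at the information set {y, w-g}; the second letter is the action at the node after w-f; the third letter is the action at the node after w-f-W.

Kai has 16 pure strategies: wgLb, wgLc, wgMb, wgMc, wfLb, wfLc, wfMb, wfMc, ygLb, ygLc, ygMb, ygMc, yfLb, yfLc, yfMb, yfMc. Columns: sUH, sUT, sWH, sWT, tUH, tUT, tWH, tWT.
{wgLb, wgLc, wgMb, wgMc} → row (7,2) (7,2) (7,2) (7,2) (2,2) (2,2) (2,2) (2,2)
{wfLb, wfMb} → row (2,5) (2,5) (4,4) (4,5) (2,5) (2,5) (4,4) (4,5)
{wfLc, wfMc} → row (7,4) (7,4) (4,4) (4,5) (7,4) (7,4) (4,4) (4,5)
{ygLb, ygLc, yfLb, yfLc} → row (6,7) (6,7) (6,7) (6,7) (5,2) (5,2) (5,2) (5,2)
{ygMb, ygMc, yfMb, yfMc} → row (1,6) (1,6) (1,6) (1,6) (5,2) (5,2) (5,2) (5,2)
That's 5 distinct rows out of 16 strategies.

5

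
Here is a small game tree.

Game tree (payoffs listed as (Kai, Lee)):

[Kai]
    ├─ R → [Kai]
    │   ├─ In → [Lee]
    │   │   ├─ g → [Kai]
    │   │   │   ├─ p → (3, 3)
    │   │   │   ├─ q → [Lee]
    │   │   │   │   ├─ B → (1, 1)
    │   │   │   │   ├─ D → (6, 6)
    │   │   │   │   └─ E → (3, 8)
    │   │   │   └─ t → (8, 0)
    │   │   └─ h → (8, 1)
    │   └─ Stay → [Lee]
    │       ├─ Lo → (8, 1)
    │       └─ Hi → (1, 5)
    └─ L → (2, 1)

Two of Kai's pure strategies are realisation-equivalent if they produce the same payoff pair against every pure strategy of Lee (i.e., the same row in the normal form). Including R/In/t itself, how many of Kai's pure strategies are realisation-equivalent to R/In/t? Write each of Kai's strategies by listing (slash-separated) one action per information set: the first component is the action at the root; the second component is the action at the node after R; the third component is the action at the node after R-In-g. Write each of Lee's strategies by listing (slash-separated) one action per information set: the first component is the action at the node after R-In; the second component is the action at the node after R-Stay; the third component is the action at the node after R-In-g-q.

Row for R/In/t (columns g/Lo/B, g/Lo/D, g/Lo/E, g/Hi/B, g/Hi/D, g/Hi/E, h/Lo/B, h/Lo/D, h/Lo/E, h/Hi/B, h/Hi/D, h/Hi/E): (8,0) (8,0) (8,0) (8,0) (8,0) (8,0) (8,1) (8,1) (8,1) (8,1) (8,1) (8,1).
Every one of Kai's information sets is on the play path for some reply by Lee when Kai follows R/In/t.
Changing the action at any of them therefore changes at least one column, so only R/In/t itself gives this row.

1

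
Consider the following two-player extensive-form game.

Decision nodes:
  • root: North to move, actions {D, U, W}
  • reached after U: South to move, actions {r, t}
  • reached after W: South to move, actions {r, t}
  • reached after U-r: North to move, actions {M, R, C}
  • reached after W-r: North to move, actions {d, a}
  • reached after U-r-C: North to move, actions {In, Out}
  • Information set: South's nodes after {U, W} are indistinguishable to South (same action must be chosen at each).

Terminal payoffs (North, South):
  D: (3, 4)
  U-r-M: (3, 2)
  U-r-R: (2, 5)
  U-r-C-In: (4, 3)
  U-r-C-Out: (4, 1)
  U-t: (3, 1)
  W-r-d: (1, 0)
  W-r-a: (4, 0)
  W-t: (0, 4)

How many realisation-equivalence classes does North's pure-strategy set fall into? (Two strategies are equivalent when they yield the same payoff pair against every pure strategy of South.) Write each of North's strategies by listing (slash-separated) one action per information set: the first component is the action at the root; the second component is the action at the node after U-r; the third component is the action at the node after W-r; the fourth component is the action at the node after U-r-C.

North has 36 pure strategies: D/M/d/In, D/M/d/Out, D/M/a/In, D/M/a/Out, D/R/d/In, D/R/d/Out, D/R/a/In, D/R/a/Out, D/C/d/In, D/C/d/Out, D/C/a/In, D/C/a/Out, U/M/d/In, U/M/d/Out, U/M/a/In, U/M/a/Out, U/R/d/In, U/R/d/Out, U/R/a/In, U/R/a/Out, U/C/d/In, U/C/d/Out, U/C/a/In, U/C/a/Out, W/M/d/In, W/M/d/Out, W/M/a/In, W/M/a/Out, W/R/d/In, W/R/d/Out, W/R/a/In, W/R/a/Out, W/C/d/In, W/C/d/Out, W/C/a/In, W/C/a/Out. Columns: r, t.
{D/M/d/In, D/M/d/Out, D/M/a/In, D/M/a/Out, D/R/d/In, D/R/d/Out, D/R/a/In, D/R/a/Out, D/C/d/In, D/C/d/Out, D/C/a/In, D/C/a/Out} → row (3,4) (3,4)
{U/M/d/In, U/M/d/Out, U/M/a/In, U/M/a/Out} → row (3,2) (3,1)
{U/R/d/In, U/R/d/Out, U/R/a/In, U/R/a/Out} → row (2,5) (3,1)
{U/C/d/In, U/C/a/In} → row (4,3) (3,1)
{U/C/d/Out, U/C/a/Out} → row (4,1) (3,1)
{W/M/d/In, W/M/d/Out, W/R/d/In, W/R/d/Out, W/C/d/In, W/C/d/Out} → row (1,0) (0,4)
{W/M/a/In, W/M/a/Out, W/R/a/In, W/R/a/Out, W/C/a/In, W/C/a/Out} → row (4,0) (0,4)
That's 7 distinct rows out of 36 strategies.

7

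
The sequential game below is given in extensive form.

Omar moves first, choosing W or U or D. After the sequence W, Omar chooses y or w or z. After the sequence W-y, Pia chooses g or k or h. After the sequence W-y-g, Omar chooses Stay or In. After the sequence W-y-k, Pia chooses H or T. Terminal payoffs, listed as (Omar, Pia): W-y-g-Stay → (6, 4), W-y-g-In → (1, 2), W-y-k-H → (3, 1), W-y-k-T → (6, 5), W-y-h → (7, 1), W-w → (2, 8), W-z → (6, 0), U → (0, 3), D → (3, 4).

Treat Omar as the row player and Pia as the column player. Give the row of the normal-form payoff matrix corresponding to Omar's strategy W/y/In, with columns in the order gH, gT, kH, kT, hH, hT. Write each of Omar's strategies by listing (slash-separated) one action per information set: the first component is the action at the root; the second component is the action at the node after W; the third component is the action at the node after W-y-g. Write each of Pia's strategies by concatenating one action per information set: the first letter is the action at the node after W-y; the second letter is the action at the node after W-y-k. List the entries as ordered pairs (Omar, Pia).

(1,2) (1,2) (3,1) (6,5) (7,1) (7,1)

vs gH: Omar plays W → Omar plays y at [W] → Pia plays g at [W-y] → Omar plays In at [W-y-g] → (1, 2)
vs gT: Omar plays W → Omar plays y at [W] → Pia plays g at [W-y] → Omar plays In at [W-y-g] → (1, 2)
vs kH: Omar plays W → Omar plays y at [W] → Pia plays k at [W-y] → Pia plays H at [W-y-k] → (3, 1)
vs kT: Omar plays W → Omar plays y at [W] → Pia plays k at [W-y] → Pia plays T at [W-y-k] → (6, 5)
vs hH: Omar plays W → Omar plays y at [W] → Pia plays h at [W-y] → (7, 1)
vs hT: Omar plays W → Omar plays y at [W] → Pia plays h at [W-y] → (7, 1)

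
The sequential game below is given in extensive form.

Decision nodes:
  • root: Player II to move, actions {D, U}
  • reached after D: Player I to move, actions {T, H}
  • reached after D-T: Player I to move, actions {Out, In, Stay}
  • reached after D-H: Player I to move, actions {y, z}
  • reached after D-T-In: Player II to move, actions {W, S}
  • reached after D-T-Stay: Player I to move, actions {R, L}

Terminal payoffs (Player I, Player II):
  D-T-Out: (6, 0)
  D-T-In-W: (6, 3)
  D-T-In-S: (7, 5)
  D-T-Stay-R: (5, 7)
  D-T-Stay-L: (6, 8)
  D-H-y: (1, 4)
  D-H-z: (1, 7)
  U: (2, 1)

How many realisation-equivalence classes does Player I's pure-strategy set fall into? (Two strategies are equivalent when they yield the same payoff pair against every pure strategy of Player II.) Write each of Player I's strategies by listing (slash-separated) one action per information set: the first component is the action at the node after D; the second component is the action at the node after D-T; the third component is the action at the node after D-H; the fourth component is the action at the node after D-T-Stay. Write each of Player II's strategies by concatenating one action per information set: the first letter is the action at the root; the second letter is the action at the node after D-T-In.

Player I has 24 pure strategies: T/Out/y/R, T/Out/y/L, T/Out/z/R, T/Out/z/L, T/In/y/R, T/In/y/L, T/In/z/R, T/In/z/L, T/Stay/y/R, T/Stay/y/L, T/Stay/z/R, T/Stay/z/L, H/Out/y/R, H/Out/y/L, H/Out/z/R, H/Out/z/L, H/In/y/R, H/In/y/L, H/In/z/R, H/In/z/L, H/Stay/y/R, H/Stay/y/L, H/Stay/z/R, H/Stay/z/L. Columns: DW, DS, UW, US.
{T/Out/y/R, T/Out/y/L, T/Out/z/R, T/Out/z/L} → row (6,0) (6,0) (2,1) (2,1)
{T/In/y/R, T/In/y/L, T/In/z/R, T/In/z/L} → row (6,3) (7,5) (2,1) (2,1)
{T/Stay/y/R, T/Stay/z/R} → row (5,7) (5,7) (2,1) (2,1)
{T/Stay/y/L, T/Stay/z/L} → row (6,8) (6,8) (2,1) (2,1)
{H/Out/y/R, H/Out/y/L, H/In/y/R, H/In/y/L, H/Stay/y/R, H/Stay/y/L} → row (1,4) (1,4) (2,1) (2,1)
{H/Out/z/R, H/Out/z/L, H/In/z/R, H/In/z/L, H/Stay/z/R, H/Stay/z/L} → row (1,7) (1,7) (2,1) (2,1)
That's 6 distinct rows out of 24 strategies.

6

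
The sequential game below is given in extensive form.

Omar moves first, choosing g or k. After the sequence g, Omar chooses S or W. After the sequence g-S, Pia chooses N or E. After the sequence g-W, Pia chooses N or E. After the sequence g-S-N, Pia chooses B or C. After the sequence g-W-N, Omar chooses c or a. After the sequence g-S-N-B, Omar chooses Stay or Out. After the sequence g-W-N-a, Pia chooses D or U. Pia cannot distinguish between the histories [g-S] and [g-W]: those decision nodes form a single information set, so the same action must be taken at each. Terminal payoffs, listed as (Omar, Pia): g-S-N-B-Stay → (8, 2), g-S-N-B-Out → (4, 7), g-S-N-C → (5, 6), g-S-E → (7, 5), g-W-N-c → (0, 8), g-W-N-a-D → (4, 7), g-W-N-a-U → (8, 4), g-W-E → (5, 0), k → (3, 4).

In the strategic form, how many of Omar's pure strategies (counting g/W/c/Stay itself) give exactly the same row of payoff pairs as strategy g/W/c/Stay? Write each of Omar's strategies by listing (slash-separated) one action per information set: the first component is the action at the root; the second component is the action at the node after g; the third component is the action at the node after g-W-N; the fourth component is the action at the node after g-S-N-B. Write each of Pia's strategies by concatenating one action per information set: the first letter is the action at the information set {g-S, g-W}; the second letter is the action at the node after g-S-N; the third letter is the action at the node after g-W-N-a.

2

Row for g/W/c/Stay (columns NBD, NBU, NCD, NCU, EBD, EBU, ECD, ECU): (0,8) (0,8) (0,8) (0,8) (5,0) (5,0) (5,0) (5,0).
Under g/W/c/Stay, Omar's choice at the node after g-S-N-B can never be reached regardless of what Pia does, so varying those choices leaves every outcome unchanged.
Holding the reachable choices fixed and varying the unreachable one freely already gives 2 equivalent strategies.
No other strategy reproduces this row, so those 2 are the full class: g/W/c/Stay, g/W/c/Out.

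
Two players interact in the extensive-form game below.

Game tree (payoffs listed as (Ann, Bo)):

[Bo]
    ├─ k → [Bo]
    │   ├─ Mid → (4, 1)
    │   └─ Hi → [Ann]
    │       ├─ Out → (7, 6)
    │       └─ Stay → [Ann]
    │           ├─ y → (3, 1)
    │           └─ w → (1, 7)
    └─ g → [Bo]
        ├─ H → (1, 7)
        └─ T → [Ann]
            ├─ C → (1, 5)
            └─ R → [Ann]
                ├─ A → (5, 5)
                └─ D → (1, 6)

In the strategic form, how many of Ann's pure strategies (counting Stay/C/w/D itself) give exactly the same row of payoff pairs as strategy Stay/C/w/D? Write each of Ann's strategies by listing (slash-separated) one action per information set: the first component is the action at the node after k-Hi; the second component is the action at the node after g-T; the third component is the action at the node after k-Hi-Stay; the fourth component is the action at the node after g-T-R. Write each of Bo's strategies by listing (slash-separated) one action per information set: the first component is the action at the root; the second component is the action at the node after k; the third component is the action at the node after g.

2

Row for Stay/C/w/D (columns k/Mid/H, k/Mid/T, k/Hi/H, k/Hi/T, g/Mid/H, g/Mid/T, g/Hi/H, g/Hi/T): (4,1) (4,1) (1,7) (1,7) (1,7) (1,5) (1,7) (1,5).
Under Stay/C/w/D, Ann's choice at the node after g-T-R can never be reached regardless of what Bo does, so varying those choices leaves every outcome unchanged.
Holding the reachable choices fixed and varying the unreachable one freely already gives 2 equivalent strategies.
No other strategy reproduces this row, so those 2 are the full class: Stay/C/w/A, Stay/C/w/D.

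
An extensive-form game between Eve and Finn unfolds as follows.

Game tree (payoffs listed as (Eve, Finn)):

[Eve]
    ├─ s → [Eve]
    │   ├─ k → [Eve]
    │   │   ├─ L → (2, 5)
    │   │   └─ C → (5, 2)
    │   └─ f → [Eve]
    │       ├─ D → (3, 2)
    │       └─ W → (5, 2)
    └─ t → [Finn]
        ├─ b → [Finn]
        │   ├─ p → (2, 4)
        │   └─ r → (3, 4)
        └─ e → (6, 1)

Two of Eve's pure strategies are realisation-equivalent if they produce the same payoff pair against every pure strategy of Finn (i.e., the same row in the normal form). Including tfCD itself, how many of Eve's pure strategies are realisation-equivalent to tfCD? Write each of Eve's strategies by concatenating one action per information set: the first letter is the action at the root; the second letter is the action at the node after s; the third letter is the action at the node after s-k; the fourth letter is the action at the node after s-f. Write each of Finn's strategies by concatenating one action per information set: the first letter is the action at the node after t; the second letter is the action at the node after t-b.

Row for tfCD (columns bp, br, ep, er): (2,4) (3,4) (6,1) (6,1).
Under tfCD, Eve's choice at the node after s and at the node after s-k and at the node after s-f can never be reached regardless of what Finn does, so varying those choices leaves every outcome unchanged.
Holding the reachable choices fixed and varying the unreachable ones freely already gives 2 × 2 × 2 = 8 equivalent strategies.
No other strategy reproduces this row, so those 8 are the full class: tkLD, tkLW, tkCD, tkCW, tfLD, tfLW, tfCD, tfCW.

8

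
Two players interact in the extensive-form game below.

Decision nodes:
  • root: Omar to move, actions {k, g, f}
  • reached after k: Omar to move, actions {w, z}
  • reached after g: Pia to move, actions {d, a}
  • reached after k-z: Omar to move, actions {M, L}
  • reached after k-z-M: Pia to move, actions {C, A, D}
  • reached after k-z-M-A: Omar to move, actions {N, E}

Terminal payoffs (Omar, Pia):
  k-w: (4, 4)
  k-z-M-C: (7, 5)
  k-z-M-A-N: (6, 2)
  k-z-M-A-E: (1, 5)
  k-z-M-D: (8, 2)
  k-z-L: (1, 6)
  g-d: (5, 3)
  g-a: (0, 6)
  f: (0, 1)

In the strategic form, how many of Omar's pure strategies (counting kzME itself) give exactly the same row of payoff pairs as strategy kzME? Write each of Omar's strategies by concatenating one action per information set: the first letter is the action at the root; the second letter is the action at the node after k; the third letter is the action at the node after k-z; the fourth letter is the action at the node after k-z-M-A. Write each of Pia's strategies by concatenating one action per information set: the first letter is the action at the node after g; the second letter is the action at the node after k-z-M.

1

Row for kzME (columns dC, dA, dD, aC, aA, aD): (7,5) (1,5) (8,2) (7,5) (1,5) (8,2).
Every one of Omar's information sets is on the play path for some reply by Pia when Omar follows kzME.
Changing the action at any of them therefore changes at least one column, so only kzME itself gives this row.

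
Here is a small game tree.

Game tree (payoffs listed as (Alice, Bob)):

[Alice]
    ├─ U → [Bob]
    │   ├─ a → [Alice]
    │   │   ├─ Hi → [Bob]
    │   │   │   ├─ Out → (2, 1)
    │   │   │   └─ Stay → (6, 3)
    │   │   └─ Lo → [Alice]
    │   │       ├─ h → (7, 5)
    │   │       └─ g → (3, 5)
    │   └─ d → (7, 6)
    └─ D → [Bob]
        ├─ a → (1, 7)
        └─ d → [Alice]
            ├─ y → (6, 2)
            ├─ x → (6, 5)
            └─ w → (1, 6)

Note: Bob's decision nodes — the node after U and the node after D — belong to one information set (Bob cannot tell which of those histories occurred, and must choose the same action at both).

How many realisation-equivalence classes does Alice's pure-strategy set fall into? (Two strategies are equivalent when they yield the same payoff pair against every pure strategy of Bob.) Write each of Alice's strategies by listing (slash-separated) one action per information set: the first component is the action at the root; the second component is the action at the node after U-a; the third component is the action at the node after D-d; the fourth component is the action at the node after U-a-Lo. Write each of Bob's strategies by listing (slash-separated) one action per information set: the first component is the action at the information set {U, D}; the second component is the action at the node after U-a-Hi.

Alice has 24 pure strategies: U/Hi/y/h, U/Hi/y/g, U/Hi/x/h, U/Hi/x/g, U/Hi/w/h, U/Hi/w/g, U/Lo/y/h, U/Lo/y/g, U/Lo/x/h, U/Lo/x/g, U/Lo/w/h, U/Lo/w/g, D/Hi/y/h, D/Hi/y/g, D/Hi/x/h, D/Hi/x/g, D/Hi/w/h, D/Hi/w/g, D/Lo/y/h, D/Lo/y/g, D/Lo/x/h, D/Lo/x/g, D/Lo/w/h, D/Lo/w/g. Columns: a/Out, a/Stay, d/Out, d/Stay.
{U/Hi/y/h, U/Hi/y/g, U/Hi/x/h, U/Hi/x/g, U/Hi/w/h, U/Hi/w/g} → row (2,1) (6,3) (7,6) (7,6)
{U/Lo/y/h, U/Lo/x/h, U/Lo/w/h} → row (7,5) (7,5) (7,6) (7,6)
{U/Lo/y/g, U/Lo/x/g, U/Lo/w/g} → row (3,5) (3,5) (7,6) (7,6)
{D/Hi/y/h, D/Hi/y/g, D/Lo/y/h, D/Lo/y/g} → row (1,7) (1,7) (6,2) (6,2)
{D/Hi/x/h, D/Hi/x/g, D/Lo/x/h, D/Lo/x/g} → row (1,7) (1,7) (6,5) (6,5)
{D/Hi/w/h, D/Hi/w/g, D/Lo/w/h, D/Lo/w/g} → row (1,7) (1,7) (1,6) (1,6)
That's 6 distinct rows out of 24 strategies.

6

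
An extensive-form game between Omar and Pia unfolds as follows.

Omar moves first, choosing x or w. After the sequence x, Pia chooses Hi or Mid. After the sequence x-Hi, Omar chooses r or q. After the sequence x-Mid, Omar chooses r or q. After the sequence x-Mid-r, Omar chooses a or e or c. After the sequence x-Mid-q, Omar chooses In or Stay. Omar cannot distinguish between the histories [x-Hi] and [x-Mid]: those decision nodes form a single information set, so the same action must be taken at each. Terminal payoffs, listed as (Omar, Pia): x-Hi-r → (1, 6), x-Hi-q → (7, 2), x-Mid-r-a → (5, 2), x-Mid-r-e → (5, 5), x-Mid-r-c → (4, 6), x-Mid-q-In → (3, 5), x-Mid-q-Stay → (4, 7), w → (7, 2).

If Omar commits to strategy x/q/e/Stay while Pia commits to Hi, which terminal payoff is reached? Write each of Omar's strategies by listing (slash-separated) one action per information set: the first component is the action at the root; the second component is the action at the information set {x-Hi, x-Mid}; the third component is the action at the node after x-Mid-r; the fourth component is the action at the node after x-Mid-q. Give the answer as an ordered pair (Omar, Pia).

(7, 2)

Trace the play path from the root:
  Omar plays x
  Pia plays Hi at [x]
  Omar plays q at [x-Hi]
→ terminal payoff (7, 2).
(Omar's choice at the node after x-Mid-r is never reached on this path, so it doesn't affect the outcome.)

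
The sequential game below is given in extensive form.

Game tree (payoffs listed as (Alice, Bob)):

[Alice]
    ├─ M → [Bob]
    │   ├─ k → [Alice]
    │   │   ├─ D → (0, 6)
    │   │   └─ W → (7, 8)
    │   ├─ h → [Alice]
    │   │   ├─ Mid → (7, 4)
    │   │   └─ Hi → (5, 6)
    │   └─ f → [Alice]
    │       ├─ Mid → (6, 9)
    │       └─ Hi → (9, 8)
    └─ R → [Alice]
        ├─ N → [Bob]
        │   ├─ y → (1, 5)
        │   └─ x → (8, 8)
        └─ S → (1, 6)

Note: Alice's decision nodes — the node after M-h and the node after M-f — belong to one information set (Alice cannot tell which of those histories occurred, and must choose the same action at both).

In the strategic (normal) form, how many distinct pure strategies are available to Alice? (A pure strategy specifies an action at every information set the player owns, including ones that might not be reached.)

16

Alice owns the root with actions {M, R} — two choices.
Alice owns the node after R with actions {N, S} — two choices.
Alice owns the node after M-k with actions {D, W} — two choices.
Alice owns the information set {M-h, M-f} with actions {Mid, Hi} — two choices.
A pure strategy fixes one action at each information set independently, so the count is the product 2 × 2 × 2 × 2 = 16.
(For reference, Bob has 6 pure strategies, giving a 16×6 normal-form matrix.)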